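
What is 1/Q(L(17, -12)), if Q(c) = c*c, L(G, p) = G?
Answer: 1/289 ≈ 0.0034602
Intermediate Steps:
Q(c) = c**2
1/Q(L(17, -12)) = 1/(17**2) = 1/289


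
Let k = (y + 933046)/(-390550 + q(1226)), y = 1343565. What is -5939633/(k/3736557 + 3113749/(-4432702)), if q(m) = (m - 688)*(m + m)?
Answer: 22839185220143755399031403/2701068852111615974 ≈ 8.4556e+6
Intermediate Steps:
q(m) = 2*m*(-688 + m) (q(m) = (-688 + m)*(2*m) = 2*m*(-688 + m))
k = 2276611/928626 (k = (1343565 + 933046)/(-390550 + 2*1226*(-688 + 1226)) = 2276611/(-390550 + 2*1226*538) = 2276611/(-390550 + 1319176) = 2276611/928626 ≈ 2.4516)
-5939633/(k/3736557 + 3113749/(-4432702)) = -5939633/((2276611/928626)/3736557 + 3113749/(-4432702)) = -5939633/((2276611/928626)*(1/3736557) + 3113749*(-1/4432702)) = -5939633/(2276611/3469863980682 - 3113749/4432702) = -5939633/(-2701068852111615974/3845218251724265691) = -5939633*(-3845218251724265691/2701068852111615974) = 22839185220143755399031403/2701068852111615974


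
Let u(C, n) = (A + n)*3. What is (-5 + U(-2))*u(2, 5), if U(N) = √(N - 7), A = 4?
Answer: -135 + 81*I ≈ -135.0 + 81.0*I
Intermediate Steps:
u(C, n) = 12 + 3*n (u(C, n) = (4 + n)*3 = 12 + 3*n)
U(N) = √(-7 + N)
(-5 + U(-2))*u(2, 5) = (-5 + √(-7 - 2))*(12 + 3*5) = (-5 + √(-9))*(12 + 15) = (-5 + 3*I)*27 = -135 + 81*I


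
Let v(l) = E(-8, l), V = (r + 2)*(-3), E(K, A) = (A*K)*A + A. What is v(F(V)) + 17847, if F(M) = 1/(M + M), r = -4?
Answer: 642493/36 ≈ 17847.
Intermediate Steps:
E(K, A) = A + K*A**2 (E(K, A) = K*A**2 + A = A + K*A**2)
V = 6 (V = (-4 + 2)*(-3) = -2*(-3) = 6)
F(M) = 1/(2*M)
v(l) = l*(1 - 8*l) (v(l) = l*(1 + l*(-8)) = l*(1 - 8*l))
v(F(V)) + 17847 = ((1/2)/6)*(1 - 4/6) + 17847 = ((1/2)*(1/6))*(1 - 4/6) + 17847 = (1 - 8*1/12)/12 + 17847 = (1 - 2/3)/12 + 17847 = (1/12)*(1/3) + 17847 = 1/36 + 17847 = 642493/36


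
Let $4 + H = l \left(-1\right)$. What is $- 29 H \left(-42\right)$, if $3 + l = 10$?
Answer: $-13398$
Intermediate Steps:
$l = 7$ ($l = -3 + 10 = 7$)
$H = -11$ ($H = -4 + 7 \left(-1\right) = -4 - 7 = -11$)
$- 29 H \left(-42\right) = \left(-29\right) \left(-11\right) \left(-42\right) = 319 \left(-42\right) = -13398$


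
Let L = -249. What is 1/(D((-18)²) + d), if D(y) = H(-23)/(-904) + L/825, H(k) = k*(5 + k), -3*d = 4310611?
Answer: -372900/535809230623 ≈ -6.9596e-7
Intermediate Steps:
d = -4310611/3 (d = -⅓*4310611 = -4310611/3 ≈ -1.4369e+6)
D(y) = -94441/124300 (D(y) = -23*(5 - 23)/(-904) - 249/825 = -23*(-18)*(-1/904) - 249*1/825 = 414*(-1/904) - 83/275 = -207/452 - 83/275 = -94441/124300)
1/(D((-18)²) + d) = 1/(-94441/124300 - 4310611/3) = 1/(-535809230623/372900) = -372900/535809230623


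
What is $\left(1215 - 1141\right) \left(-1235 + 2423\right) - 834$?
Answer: $87078$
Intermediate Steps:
$\left(1215 - 1141\right) \left(-1235 + 2423\right) - 834 = 74 \cdot 1188 - 834 = 87912 - 834 = 87078$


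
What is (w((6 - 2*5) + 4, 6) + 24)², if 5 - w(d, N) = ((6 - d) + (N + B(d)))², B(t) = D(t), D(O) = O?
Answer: 13225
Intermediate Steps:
B(t) = t
w(d, N) = 5 - (6 + N)² (w(d, N) = 5 - ((6 - d) + (N + d))² = 5 - (6 + N)²)
(w((6 - 2*5) + 4, 6) + 24)² = ((5 - (6 + 6)²) + 24)² = ((5 - 1*12²) + 24)² = ((5 - 1*144) + 24)² = ((5 - 144) + 24)² = (-139 + 24)² = (-115)² = 13225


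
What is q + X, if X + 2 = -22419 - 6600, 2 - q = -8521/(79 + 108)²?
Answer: -1014756890/34969 ≈ -29019.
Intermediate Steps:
q = 78459/34969 (q = 2 - (-8521)/((79 + 108)²) = 2 - (-8521)/(187²) = 2 - (-8521)/34969 = 2 - 1*(-8521/34969) = 2 + 8521/34969 = 78459/34969 ≈ 2.2437)
X = -29021 (X = -2 + (-22419 - 6600) = -2 - 29019 = -29021)
q + X = 78459/34969 - 29021 = -1014756890/34969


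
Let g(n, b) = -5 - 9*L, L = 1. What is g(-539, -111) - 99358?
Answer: -99372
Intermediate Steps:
g(n, b) = -14 (g(n, b) = -5 - 9*1 = -5 - 9 = -14)
g(-539, -111) - 99358 = -14 - 99358 = -99372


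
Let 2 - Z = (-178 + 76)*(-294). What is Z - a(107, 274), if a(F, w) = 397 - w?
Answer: -30109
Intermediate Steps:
Z = -29986 (Z = 2 - (-178 + 76)*(-294) = 2 - (-102)*(-294) = 2 - 1*29988 = 2 - 29988 = -29986)
Z - a(107, 274) = -29986 - (397 - 1*274) = -29986 - (397 - 274) = -29986 - 1*123 = -29986 - 123 = -30109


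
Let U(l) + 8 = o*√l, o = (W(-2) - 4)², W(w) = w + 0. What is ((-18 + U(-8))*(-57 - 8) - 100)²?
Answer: -41276700 - 14882400*I*√2 ≈ -4.1277e+7 - 2.1047e+7*I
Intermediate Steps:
W(w) = w
o = 36 (o = (-2 - 4)² = (-6)² = 36)
U(l) = -8 + 36*√l
((-18 + U(-8))*(-57 - 8) - 100)² = ((-18 + (-8 + 36*√(-8)))*(-57 - 8) - 100)² = ((-18 + (-8 + 36*(2*I*√2)))*(-65) - 100)² = ((-18 + (-8 + 72*I*√2))*(-65) - 100)² = ((-26 + 72*I*√2)*(-65) - 100)² = ((1690 - 4680*I*√2) - 100)² = (1590 - 4680*I*√2)²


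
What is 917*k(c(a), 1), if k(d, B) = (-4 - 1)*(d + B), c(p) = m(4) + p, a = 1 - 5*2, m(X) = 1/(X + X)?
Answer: 288855/8 ≈ 36107.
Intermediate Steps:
m(X) = 1/(2*X)
a = -9 (a = 1 - 10 = -9)
c(p) = ⅛ + p (c(p) = (½)/4 + p = (½)*(¼) + p = ⅛ + p)
k(d, B) = -5*B - 5*d (k(d, B) = -5*(B + d) = -5*B - 5*d)
917*k(c(a), 1) = 917*(-5*1 - 5*(⅛ - 9)) = 917*(-5 - 5*(-71/8)) = 917*(-5 + 355/8) = 917*(315/8) = 288855/8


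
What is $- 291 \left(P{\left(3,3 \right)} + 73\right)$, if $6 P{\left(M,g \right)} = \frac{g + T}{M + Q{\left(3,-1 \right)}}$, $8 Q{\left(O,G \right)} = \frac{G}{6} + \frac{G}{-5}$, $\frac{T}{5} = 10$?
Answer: $- \frac{15933123}{721} \approx -22099.0$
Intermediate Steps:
$T = 50$ ($T = 5 \cdot 10 = 50$)
$Q{\left(O,G \right)} = - \frac{G}{240}$ ($Q{\left(O,G \right)} = \frac{\frac{G}{6} + \frac{G}{-5}}{8} = \frac{G \frac{1}{6} + G \left(- \frac{1}{5}\right)}{8} = \frac{\frac{G}{6} - \frac{G}{5}}{8} = \frac{\left(- \frac{1}{30}\right) G}{8} = - \frac{G}{240}$)
$P{\left(M,g \right)} = \frac{50 + g}{6 \left(\frac{1}{240} + M\right)}$ ($P{\left(M,g \right)} = \frac{\left(g + 50\right) \frac{1}{M - - \frac{1}{240}}}{6} = \frac{\left(50 + g\right) \frac{1}{M + \frac{1}{240}}}{6} = \frac{\left(50 + g\right) \frac{1}{\frac{1}{240} + M}}{6} = \frac{\frac{1}{\frac{1}{240} + M} \left(50 + g\right)}{6} = \frac{50 + g}{6 \left(\frac{1}{240} + M\right)}$)
$- 291 \left(P{\left(3,3 \right)} + 73\right) = - 291 \left(\frac{40 \left(50 + 3\right)}{1 + 240 \cdot 3} + 73\right) = - 291 \left(40 \frac{1}{1 + 720} \cdot 53 + 73\right) = - 291 \left(40 \cdot \frac{1}{721} \cdot 53 + 73\right) = - 291 \left(\frac{2120}{721} + 73\right) = \left(-291\right) \frac{54753}{721} = - \frac{15933123}{721}$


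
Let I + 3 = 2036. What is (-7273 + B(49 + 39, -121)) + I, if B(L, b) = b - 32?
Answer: -5393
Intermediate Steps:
I = 2033 (I = -3 + 2036 = 2033)
B(L, b) = -32 + b
(-7273 + B(49 + 39, -121)) + I = (-7273 + (-32 - 121)) + 2033 = (-7273 - 153) + 2033 = -7426 + 2033 = -5393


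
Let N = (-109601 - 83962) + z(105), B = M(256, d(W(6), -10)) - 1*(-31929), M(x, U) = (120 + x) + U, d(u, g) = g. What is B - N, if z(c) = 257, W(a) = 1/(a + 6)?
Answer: 225601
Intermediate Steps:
W(a) = 1/(6 + a)
M(x, U) = 120 + U + x
B = 32295 (B = (120 - 10 + 256) - 1*(-31929) = 366 + 31929 = 32295)
N = -193306 (N = (-109601 - 83962) + 257 = -193563 + 257 = -193306)
B - N = 32295 - 1*(-193306) = 32295 + 193306 = 225601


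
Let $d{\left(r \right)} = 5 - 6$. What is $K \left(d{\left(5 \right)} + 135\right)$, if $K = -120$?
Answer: $-16080$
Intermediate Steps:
$d{\left(r \right)} = -1$
$K \left(d{\left(5 \right)} + 135\right) = - 120 \left(-1 + 135\right) = \left(-120\right) 134 = -16080$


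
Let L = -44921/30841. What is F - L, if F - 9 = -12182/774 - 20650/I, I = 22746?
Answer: -280096282616/45247355397 ≈ -6.1903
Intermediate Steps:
L = -44921/30841 (L = -44921*1/30841 = -44921/30841 ≈ -1.4565)
F = -11218853/1467117 (F = 9 + (-12182/774 - 20650/22746) = 9 + (-12182*1/774 - 20650*1/22746) = 9 + (-6091/387 - 10325/11373) = 9 - 24422906/1467117 = -11218853/1467117 ≈ -7.6469)
F - L = -11218853/1467117 - 1*(-44921/30841) = -11218853/1467117 + 44921/30841 = -280096282616/45247355397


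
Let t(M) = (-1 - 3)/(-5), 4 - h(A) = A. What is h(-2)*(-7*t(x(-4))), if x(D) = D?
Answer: -168/5 ≈ -33.600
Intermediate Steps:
h(A) = 4 - A
t(M) = 4/5 (t(M) = -4*(-1/5) = 4/5)
h(-2)*(-7*t(x(-4))) = (4 - 1*(-2))*(-7*4/5) = (4 + 2)*(-28/5) = 6*(-28/5) = -168/5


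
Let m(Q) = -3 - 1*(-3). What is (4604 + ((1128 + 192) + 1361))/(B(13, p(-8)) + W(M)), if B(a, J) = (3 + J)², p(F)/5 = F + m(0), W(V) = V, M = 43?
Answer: 7285/1412 ≈ 5.1593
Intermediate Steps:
m(Q) = 0 (m(Q) = -3 + 3 = 0)
p(F) = 5*F (p(F) = 5*(F + 0) = 5*F)
(4604 + ((1128 + 192) + 1361))/(B(13, p(-8)) + W(M)) = (4604 + ((1128 + 192) + 1361))/((3 + 5*(-8))² + 43) = (4604 + (1320 + 1361))/((3 - 40)² + 43) = (4604 + 2681)/((-37)² + 43) = 7285/(1369 + 43) = 7285/1412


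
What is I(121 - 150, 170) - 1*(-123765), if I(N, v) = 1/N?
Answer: 3589184/29 ≈ 1.2377e+5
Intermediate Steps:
I(121 - 150, 170) - 1*(-123765) = 1/(121 - 150) - 1*(-123765) = 1/(-29) + 123765 = -1/29 + 123765 = 3589184/29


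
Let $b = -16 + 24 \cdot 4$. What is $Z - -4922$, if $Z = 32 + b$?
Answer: $5034$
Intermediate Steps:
$b = 80$ ($b = -16 + 96 = 80$)
$Z = 112$ ($Z = 32 + 80 = 112$)
$Z - -4922 = 112 - -4922 = 112 + 4922 = 5034$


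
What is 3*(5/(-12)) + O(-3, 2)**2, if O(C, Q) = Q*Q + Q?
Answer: 139/4 ≈ 34.750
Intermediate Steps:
O(C, Q) = Q + Q**2 (O(C, Q) = Q**2 + Q = Q + Q**2)
3*(5/(-12)) + O(-3, 2)**2 = 3*(5/(-12)) + (2*(1 + 2))**2 = 3*(5*(-1/12)) + (2*3)**2 = 3*(-5/12) + 6**2 = -5/4 + 36 = 139/4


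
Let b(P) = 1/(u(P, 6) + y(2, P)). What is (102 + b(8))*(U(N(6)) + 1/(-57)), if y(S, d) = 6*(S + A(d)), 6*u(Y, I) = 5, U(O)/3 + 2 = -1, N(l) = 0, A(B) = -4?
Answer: -1169864/1273 ≈ -918.98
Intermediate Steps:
U(O) = -9 (U(O) = -6 + 3*(-1) = -6 - 3 = -9)
u(Y, I) = ⅚ (u(Y, I) = (⅙)*5 = ⅚)
y(S, d) = -24 + 6*S (y(S, d) = 6*(S - 4) = 6*(-4 + S) = -24 + 6*S)
b(P) = -6/67 (b(P) = 1/(⅚ + (-24 + 6*2)) = 1/(⅚ + (-24 + 12)) = 1/(⅚ - 12) = 1/(-67/6) = -6/67)
(102 + b(8))*(U(N(6)) + 1/(-57)) = (102 - 6/67)*(-9 + 1/(-57)) = 6828*(-9 - 1/57)/67 = (6828/67)*(-514/57) = -1169864/1273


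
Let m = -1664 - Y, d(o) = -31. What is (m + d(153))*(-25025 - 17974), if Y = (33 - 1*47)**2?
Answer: 81311109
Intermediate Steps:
Y = 196 (Y = (33 - 47)**2 = (-14)**2 = 196)
m = -1860 (m = -1664 - 1*196 = -1664 - 196 = -1860)
(m + d(153))*(-25025 - 17974) = (-1860 - 31)*(-25025 - 17974) = -1891*(-42999) = 81311109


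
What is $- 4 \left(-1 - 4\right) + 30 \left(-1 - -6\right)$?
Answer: $170$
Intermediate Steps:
$- 4 \left(-1 - 4\right) + 30 \left(-1 - -6\right) = \left(-4\right) \left(-5\right) + 30 \left(-1 + 6\right) = 20 + 30 \cdot 5 = 20 + 150 = 170$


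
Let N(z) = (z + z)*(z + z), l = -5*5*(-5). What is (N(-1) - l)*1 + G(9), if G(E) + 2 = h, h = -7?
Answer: -130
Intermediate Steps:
G(E) = -9 (G(E) = -2 - 7 = -9)
l = 125 (l = -25*(-5) = 125)
N(z) = 4*z² (N(z) = (2*z)*(2*z) = 4*z²)
(N(-1) - l)*1 + G(9) = (4*(-1)² - 1*125)*1 - 9 = (4*1 - 125)*1 - 9 = (4 - 125)*1 - 9 = -121*1 - 9 = -121 - 9 = -130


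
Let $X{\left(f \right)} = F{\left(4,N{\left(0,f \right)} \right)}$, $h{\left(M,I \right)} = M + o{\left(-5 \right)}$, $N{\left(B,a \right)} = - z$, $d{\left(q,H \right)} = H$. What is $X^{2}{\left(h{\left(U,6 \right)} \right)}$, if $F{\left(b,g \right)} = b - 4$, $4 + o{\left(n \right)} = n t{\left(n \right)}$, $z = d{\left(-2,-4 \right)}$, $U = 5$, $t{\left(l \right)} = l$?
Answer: $0$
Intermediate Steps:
$z = -4$
$N{\left(B,a \right)} = 4$ ($N{\left(B,a \right)} = \left(-1\right) \left(-4\right) = 4$)
$o{\left(n \right)} = -4 + n^{2}$ ($o{\left(n \right)} = -4 + n n = -4 + n^{2}$)
$h{\left(M,I \right)} = 21 + M$ ($h{\left(M,I \right)} = M - \left(4 - \left(-5\right)^{2}\right) = M + \left(-4 + 25\right) = M + 21 = 21 + M$)
$F{\left(b,g \right)} = -4 + b$
$X{\left(f \right)} = 0$ ($X{\left(f \right)} = -4 + 4 = 0$)
$X^{2}{\left(h{\left(U,6 \right)} \right)} = 0^{2} = 0$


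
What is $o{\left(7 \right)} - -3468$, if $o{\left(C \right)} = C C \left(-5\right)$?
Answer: $3223$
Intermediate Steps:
$o{\left(C \right)} = - 5 C^{2}$ ($o{\left(C \right)} = C^{2} \left(-5\right) = - 5 C^{2}$)
$o{\left(7 \right)} - -3468 = - 5 \cdot 7^{2} - -3468 = \left(-5\right) 49 + 3468 = -245 + 3468 = 3223$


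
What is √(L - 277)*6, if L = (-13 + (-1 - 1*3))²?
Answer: 12*√3 ≈ 20.785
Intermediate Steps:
L = 289 (L = (-13 + (-1 - 3))² = (-13 - 4)² = (-17)² = 289)
√(L - 277)*6 = √(289 - 277)*6 = √12*6 = (2*√3)*6 = 12*√3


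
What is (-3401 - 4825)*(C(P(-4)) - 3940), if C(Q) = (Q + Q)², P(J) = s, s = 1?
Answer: 32377536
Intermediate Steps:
P(J) = 1
C(Q) = 4*Q² (C(Q) = (2*Q)² = 4*Q²)
(-3401 - 4825)*(C(P(-4)) - 3940) = (-3401 - 4825)*(4*1² - 3940) = -8226*(4*1 - 3940) = -8226*(4 - 3940) = -8226*(-3936) = 32377536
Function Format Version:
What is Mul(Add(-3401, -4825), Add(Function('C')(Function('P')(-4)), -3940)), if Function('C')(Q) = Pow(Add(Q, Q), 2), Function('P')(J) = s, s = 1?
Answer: 32377536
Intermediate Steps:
Function('P')(J) = 1
Function('C')(Q) = Mul(4, Pow(Q, 2)) (Function('C')(Q) = Pow(Mul(2, Q), 2) = Mul(4, Pow(Q, 2)))
Mul(Add(-3401, -4825), Add(Function('C')(Function('P')(-4)), -3940)) = Mul(Add(-3401, -4825), Add(Mul(4, Pow(1, 2)), -3940)) = Mul(-8226, Add(Mul(4, 1), -3940)) = Mul(-8226, Add(4, -3940)) = Mul(-8226, -3936) = 32377536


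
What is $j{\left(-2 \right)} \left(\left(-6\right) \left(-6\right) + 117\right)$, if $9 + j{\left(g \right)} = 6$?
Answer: $-459$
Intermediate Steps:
$j{\left(g \right)} = -3$ ($j{\left(g \right)} = -9 + 6 = -3$)
$j{\left(-2 \right)} \left(\left(-6\right) \left(-6\right) + 117\right) = - 3 \left(\left(-6\right) \left(-6\right) + 117\right) = - 3 \left(36 + 117\right) = \left(-3\right) 153 = -459$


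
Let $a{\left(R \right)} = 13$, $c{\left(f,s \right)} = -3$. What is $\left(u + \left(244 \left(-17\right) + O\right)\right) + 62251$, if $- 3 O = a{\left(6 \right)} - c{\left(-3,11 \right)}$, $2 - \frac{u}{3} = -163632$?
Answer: $\frac{1646999}{3} \approx 5.49 \cdot 10^{5}$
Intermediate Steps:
$u = 490902$ ($u = 6 - -490896 = 6 + 490896 = 490902$)
$O = - \frac{16}{3}$ ($O = - \frac{13 - -3}{3} = - \frac{13 + 3}{3} = \left(- \frac{1}{3}\right) 16 = - \frac{16}{3} \approx -5.3333$)
$\left(u + \left(244 \left(-17\right) + O\right)\right) + 62251 = \left(490902 + \left(244 \left(-17\right) - \frac{16}{3}\right)\right) + 62251 = \left(490902 - \frac{12460}{3}\right) + 62251 = \frac{1460246}{3} + 62251 = \frac{1646999}{3}$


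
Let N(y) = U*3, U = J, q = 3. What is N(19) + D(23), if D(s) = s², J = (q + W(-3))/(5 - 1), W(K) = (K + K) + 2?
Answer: 2113/4 ≈ 528.25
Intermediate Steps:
W(K) = 2 + 2*K (W(K) = 2*K + 2 = 2 + 2*K)
J = -¼ (J = (3 + (2 + 2*(-3)))/(5 - 1) = (3 + (2 - 6))/4 = (3 - 4)*(¼) = -1*¼ = -¼ ≈ -0.25000)
U = -¼ ≈ -0.25000
N(y) = -¾ (N(y) = -¼*3 = -¾)
N(19) + D(23) = -¾ + 23² = -¾ + 529 = 2113/4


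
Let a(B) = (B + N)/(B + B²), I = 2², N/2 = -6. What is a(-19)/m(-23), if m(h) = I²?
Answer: -31/5472 ≈ -0.0056652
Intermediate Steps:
N = -12 (N = 2*(-6) = -12)
I = 4
a(B) = (-12 + B)/(B + B²) (a(B) = (B - 12)/(B + B²) = (-12 + B)/(B + B²))
m(h) = 16 (m(h) = 4² = 16)
a(-19)/m(-23) = ((-12 - 19)/((-19)*(1 - 19)))/16 = -1/19*(-31)/(-18)*(1/16) = -1/19*(-1/18)*(-31)*(1/16) = -31/342*1/16 = -31/5472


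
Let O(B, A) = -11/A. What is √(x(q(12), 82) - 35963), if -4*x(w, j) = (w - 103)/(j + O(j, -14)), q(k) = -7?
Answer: 2*I*√12076992097/1159 ≈ 189.64*I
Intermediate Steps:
x(w, j) = -(-103 + w)/(4*(11/14 + j)) (x(w, j) = -(w - 103)/(4*(j - 11/(-14))) = -(-103 + w)/(4*(j - 11*(-1/14))) = -(-103 + w)/(4*(j + 11/14)) = -(-103 + w)/(4*(11/14 + j)))
√(x(q(12), 82) - 35963) = √(7*(103 - 1*(-7))/(2*(11 + 14*82)) - 35963) = √(7*(103 + 7)/(2*(11 + 1148)) - 35963) = √((7/2)*110/1159 - 35963) = √((7/2)*(1/1159)*110 - 35963) = √(385/1159 - 35963) = √(-41680732/1159) = 2*I*√12076992097/1159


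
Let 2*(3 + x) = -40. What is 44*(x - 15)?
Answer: -1672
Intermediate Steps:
x = -23 (x = -3 + (1/2)*(-40) = -3 - 20 = -23)
44*(x - 15) = 44*(-23 - 15) = 44*(-38) = -1672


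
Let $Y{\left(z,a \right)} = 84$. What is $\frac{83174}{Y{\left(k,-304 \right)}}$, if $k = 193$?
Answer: $\frac{5941}{6} \approx 990.17$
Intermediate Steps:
$\frac{83174}{Y{\left(k,-304 \right)}} = \frac{83174}{84} = 83174 \cdot \frac{1}{84} = \frac{5941}{6}$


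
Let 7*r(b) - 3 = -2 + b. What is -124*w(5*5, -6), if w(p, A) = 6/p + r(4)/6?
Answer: -23374/525 ≈ -44.522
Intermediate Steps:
r(b) = ⅐ + b/7 (r(b) = 3/7 + (-2 + b)/7 = 3/7 + (-2/7 + b/7) = ⅐ + b/7)
w(p, A) = 5/42 + 6/p (w(p, A) = 6/p + (⅐ + (⅐)*4)/6 = 6/p + (⅐ + 4/7)*(⅙) = 6/p + (5/7)*(⅙) = 6/p + 5/42 = 5/42 + 6/p)
-124*w(5*5, -6) = -124*(5/42 + 6/((5*5))) = -124*(5/42 + 6/25) = -124*377/1050 = -23374/525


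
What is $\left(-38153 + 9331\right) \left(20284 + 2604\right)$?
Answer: $-659677936$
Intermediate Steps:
$\left(-38153 + 9331\right) \left(20284 + 2604\right) = \left(-28822\right) 22888 = -659677936$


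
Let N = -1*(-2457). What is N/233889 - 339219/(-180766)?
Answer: 26594578251/14093059658 ≈ 1.8871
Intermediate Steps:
N = 2457
N/233889 - 339219/(-180766) = 2457/233889 - 339219/(-180766) = 2457*(1/233889) - 339219*(-1/180766) = 819/77963 + 339219/180766 = 26594578251/14093059658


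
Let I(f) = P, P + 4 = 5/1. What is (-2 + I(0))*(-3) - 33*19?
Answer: -624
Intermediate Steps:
P = 1 (P = -4 + 5/1 = -4 + 5*1 = -4 + 5 = 1)
I(f) = 1
(-2 + I(0))*(-3) - 33*19 = (-2 + 1)*(-3) - 33*19 = -1*(-3) - 627 = 3 - 627 = -624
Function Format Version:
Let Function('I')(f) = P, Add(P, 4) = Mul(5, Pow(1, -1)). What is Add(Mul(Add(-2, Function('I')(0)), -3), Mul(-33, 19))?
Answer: -624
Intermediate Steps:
P = 1 (P = Add(-4, Mul(5, Pow(1, -1))) = Add(-4, Mul(5, 1)) = Add(-4, 5) = 1)
Function('I')(f) = 1
Add(Mul(Add(-2, Function('I')(0)), -3), Mul(-33, 19)) = Add(Mul(Add(-2, 1), -3), Mul(-33, 19)) = Add(Mul(-1, -3), -627) = Add(3, -627) = -624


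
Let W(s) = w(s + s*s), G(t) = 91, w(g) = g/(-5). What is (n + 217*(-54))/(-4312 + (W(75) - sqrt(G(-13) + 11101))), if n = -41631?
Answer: 72714687/7428278 - 53349*sqrt(2798)/14856556 ≈ 9.5990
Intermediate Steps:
w(g) = -g/5 (w(g) = g*(-1/5) = -g/5)
W(s) = -s/5 - s**2/5 (W(s) = -(s + s*s)/5 = -(s + s**2)/5 = -s/5 - s**2/5)
(n + 217*(-54))/(-4312 + (W(75) - sqrt(G(-13) + 11101))) = (-41631 + 217*(-54))/(-4312 + (-1/5*75*(1 + 75) - sqrt(91 + 11101))) = (-41631 - 11718)/(-4312 + (-1/5*75*76 - sqrt(11192))) = -53349/(-4312 + (-1140 - 2*sqrt(2798))) = -53349/(-5452 - 2*sqrt(2798))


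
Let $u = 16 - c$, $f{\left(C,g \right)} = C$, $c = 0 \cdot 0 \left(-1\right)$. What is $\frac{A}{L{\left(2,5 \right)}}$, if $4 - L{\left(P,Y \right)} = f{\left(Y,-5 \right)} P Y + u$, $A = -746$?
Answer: $\frac{373}{31} \approx 12.032$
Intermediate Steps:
$c = 0$ ($c = 0 \left(-1\right) = 0$)
$u = 16$ ($u = 16 - 0 = 16 + 0 = 16$)
$L{\left(P,Y \right)} = -12 - P Y^{2}$ ($L{\left(P,Y \right)} = 4 - \left(Y P Y + 16\right) = 4 - \left(P Y Y + 16\right) = 4 - \left(P Y^{2} + 16\right) = 4 - \left(16 + P Y^{2}\right) = -12 - P Y^{2}$)
$\frac{A}{L{\left(2,5 \right)}} = - \frac{746}{-12 - 2 \cdot 5^{2}} = - \frac{746}{-12 - 2 \cdot 25} = - \frac{746}{-12 - 50} = - \frac{746}{-62} = \left(-746\right) \left(- \frac{1}{62}\right) = \frac{373}{31}$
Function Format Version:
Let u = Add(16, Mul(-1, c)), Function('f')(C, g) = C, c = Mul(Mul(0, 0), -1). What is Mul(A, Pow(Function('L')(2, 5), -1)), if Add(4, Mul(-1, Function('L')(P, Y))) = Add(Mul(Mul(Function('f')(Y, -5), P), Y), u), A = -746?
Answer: Rational(373, 31) ≈ 12.032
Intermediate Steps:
c = 0 (c = Mul(0, -1) = 0)
u = 16 (u = Add(16, Mul(-1, 0)) = Add(16, 0) = 16)
Function('L')(P, Y) = Add(-12, Mul(-1, P, Pow(Y, 2))) (Function('L')(P, Y) = Add(4, Mul(-1, Add(Mul(Mul(Y, P), Y), 16))) = Add(4, Mul(-1, Add(Mul(Mul(P, Y), Y), 16))) = Add(4, Mul(-1, Add(Mul(P, Pow(Y, 2)), 16))) = Add(4, Mul(-1, Add(16, Mul(P, Pow(Y, 2))))) = Add(4, Add(-16, Mul(-1, P, Pow(Y, 2)))) = Add(-12, Mul(-1, P, Pow(Y, 2))))
Mul(A, Pow(Function('L')(2, 5), -1)) = Mul(-746, Pow(Add(-12, Mul(-1, 2, Pow(5, 2))), -1)) = Mul(-746, Pow(Add(-12, Mul(-1, 2, 25)), -1)) = Mul(-746, Pow(Add(-12, -50), -1)) = Mul(-746, Pow(-62, -1)) = Mul(-746, Rational(-1, 62)) = Rational(373, 31)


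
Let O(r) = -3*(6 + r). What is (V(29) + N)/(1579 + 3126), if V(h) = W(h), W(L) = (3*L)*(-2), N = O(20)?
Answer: -252/4705 ≈ -0.053560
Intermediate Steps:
O(r) = -18 - 3*r
N = -78 (N = -18 - 3*20 = -18 - 60 = -78)
W(L) = -6*L
V(h) = -6*h
(V(29) + N)/(1579 + 3126) = (-6*29 - 78)/(1579 + 3126) = (-174 - 78)/4705 = -252*1/4705 = -252/4705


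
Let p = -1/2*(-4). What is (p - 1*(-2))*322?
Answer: 1288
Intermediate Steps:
p = 2 (p = -1*½*(-4) = -½*(-4) = 2)
(p - 1*(-2))*322 = (2 - 1*(-2))*322 = (2 + 2)*322 = 4*322 = 1288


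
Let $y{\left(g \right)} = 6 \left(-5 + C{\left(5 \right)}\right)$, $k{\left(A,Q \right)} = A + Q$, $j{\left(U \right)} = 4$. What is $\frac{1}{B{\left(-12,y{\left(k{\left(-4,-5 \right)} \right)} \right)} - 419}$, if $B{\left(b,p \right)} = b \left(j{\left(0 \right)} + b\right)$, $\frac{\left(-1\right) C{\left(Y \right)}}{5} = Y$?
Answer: $- \frac{1}{323} \approx -0.003096$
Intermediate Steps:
$C{\left(Y \right)} = - 5 Y$
$y{\left(g \right)} = -180$ ($y{\left(g \right)} = 6 \left(-5 - 25\right) = 6 \left(-30\right) = -180$)
$B{\left(b,p \right)} = b \left(4 + b\right)$
$\frac{1}{B{\left(-12,y{\left(k{\left(-4,-5 \right)} \right)} \right)} - 419} = \frac{1}{- 12 \left(4 - 12\right) - 419} = \frac{1}{\left(-12\right) \left(-8\right) - 419} = \frac{1}{96 - 419} = \frac{1}{-323} = - \frac{1}{323}$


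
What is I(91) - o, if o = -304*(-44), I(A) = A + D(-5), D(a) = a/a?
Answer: -13284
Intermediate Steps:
D(a) = 1
I(A) = 1 + A (I(A) = A + 1 = 1 + A)
o = 13376
I(91) - o = (1 + 91) - 1*13376 = 92 - 13376 = -13284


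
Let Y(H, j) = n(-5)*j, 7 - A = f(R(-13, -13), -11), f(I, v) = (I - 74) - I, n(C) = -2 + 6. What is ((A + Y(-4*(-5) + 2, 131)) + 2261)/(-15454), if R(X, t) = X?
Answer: -1433/7727 ≈ -0.18545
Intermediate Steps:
n(C) = 4
f(I, v) = -74 (f(I, v) = (-74 + I) - I = -74)
A = 81 (A = 7 - 1*(-74) = 7 + 74 = 81)
Y(H, j) = 4*j
((A + Y(-4*(-5) + 2, 131)) + 2261)/(-15454) = ((81 + 4*131) + 2261)/(-15454) = ((81 + 524) + 2261)*(-1/15454) = (605 + 2261)*(-1/15454) = 2866*(-1/15454) = -1433/7727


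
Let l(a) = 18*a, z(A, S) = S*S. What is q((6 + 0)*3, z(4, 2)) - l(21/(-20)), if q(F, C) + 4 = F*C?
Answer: 869/10 ≈ 86.900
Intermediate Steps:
z(A, S) = S²
q(F, C) = -4 + C*F (q(F, C) = -4 + F*C = -4 + C*F)
q((6 + 0)*3, z(4, 2)) - l(21/(-20)) = (-4 + 2²*((6 + 0)*3)) - 18*21/(-20) = (-4 + 4*(6*3)) - 18*21*(-1/20) = (-4 + 4*18) - 18*(-21)/20 = (-4 + 72) - 1*(-189/10) = 68 + 189/10 = 869/10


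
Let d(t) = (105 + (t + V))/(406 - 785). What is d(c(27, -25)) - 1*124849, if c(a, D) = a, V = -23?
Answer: -47317880/379 ≈ -1.2485e+5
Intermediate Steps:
d(t) = -82/379 - t/379 (d(t) = (105 + (t - 23))/(406 - 785) = (105 + (-23 + t))/(-379) = (82 + t)*(-1/379) = -82/379 - t/379)
d(c(27, -25)) - 1*124849 = (-82/379 - 1/379*27) - 1*124849 = (-82/379 - 27/379) - 124849 = -109/379 - 124849 = -47317880/379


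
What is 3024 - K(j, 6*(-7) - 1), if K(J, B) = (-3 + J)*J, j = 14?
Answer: 2870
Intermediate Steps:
K(J, B) = J*(-3 + J)
3024 - K(j, 6*(-7) - 1) = 3024 - 14*(-3 + 14) = 3024 - 14*11 = 3024 - 1*154 = 3024 - 154 = 2870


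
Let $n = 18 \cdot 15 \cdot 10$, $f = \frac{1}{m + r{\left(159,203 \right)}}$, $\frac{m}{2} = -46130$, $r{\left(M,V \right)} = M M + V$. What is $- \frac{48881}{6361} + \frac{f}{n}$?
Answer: $- \frac{8813009677561}{1146857767200} \approx -7.6845$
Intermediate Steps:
$r{\left(M,V \right)} = V + M^{2}$ ($r{\left(M,V \right)} = M^{2} + V = V + M^{2}$)
$m = -92260$ ($m = 2 \left(-46130\right) = -92260$)
$f = - \frac{1}{66776}$ ($f = \frac{1}{-92260 + \left(203 + 159^{2}\right)} = \frac{1}{-92260 + \left(203 + 25281\right)} = \frac{1}{-92260 + 25484} = \frac{1}{-66776} = - \frac{1}{66776} \approx -1.4975 \cdot 10^{-5}$)
$n = 2700$ ($n = 270 \cdot 10 = 2700$)
$- \frac{48881}{6361} + \frac{f}{n} = - \frac{48881}{6361} - \frac{1}{66776 \cdot 2700} = \left(-48881\right) \frac{1}{6361} - \frac{1}{180295200} = - \frac{48881}{6361} - \frac{1}{180295200} = - \frac{8813009677561}{1146857767200}$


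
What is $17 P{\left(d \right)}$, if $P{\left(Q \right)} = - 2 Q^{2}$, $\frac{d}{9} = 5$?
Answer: $-68850$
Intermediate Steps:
$d = 45$ ($d = 9 \cdot 5 = 45$)
$17 P{\left(d \right)} = 17 \left(- 2 \cdot 45^{2}\right) = 17 \left(\left(-2\right) 2025\right) = 17 \left(-4050\right) = -68850$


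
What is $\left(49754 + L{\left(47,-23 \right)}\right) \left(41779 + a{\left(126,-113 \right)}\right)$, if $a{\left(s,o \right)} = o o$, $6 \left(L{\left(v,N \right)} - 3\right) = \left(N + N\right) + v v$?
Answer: $2733809390$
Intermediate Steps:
$L{\left(v,N \right)} = 3 + \frac{N}{3} + \frac{v^{2}}{6}$ ($L{\left(v,N \right)} = 3 + \frac{\left(N + N\right) + v v}{6} = 3 + \frac{2 N + v^{2}}{6} = 3 + \frac{v^{2} + 2 N}{6} = 3 + \left(\frac{N}{3} + \frac{v^{2}}{6}\right) = 3 + \frac{N}{3} + \frac{v^{2}}{6}$)
$a{\left(s,o \right)} = o^{2}$
$\left(49754 + L{\left(47,-23 \right)}\right) \left(41779 + a{\left(126,-113 \right)}\right) = \left(49754 + \left(3 + \frac{1}{3} \left(-23\right) + \frac{47^{2}}{6}\right)\right) \left(41779 + \left(-113\right)^{2}\right) = \left(49754 + \left(3 - \frac{23}{3} + \frac{1}{6} \cdot 2209\right)\right) \left(41779 + 12769\right) = \left(49754 + \left(3 - \frac{23}{3} + \frac{2209}{6}\right)\right) 54548 = \left(49754 + \frac{727}{2}\right) 54548 = \frac{100235}{2} \cdot 54548 = 2733809390$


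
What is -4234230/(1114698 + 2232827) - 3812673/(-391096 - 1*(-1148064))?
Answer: -3193638959793/506793860840 ≈ -6.3017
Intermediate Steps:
-4234230/(1114698 + 2232827) - 3812673/(-391096 - 1*(-1148064)) = -4234230/3347525 - 3812673/(-391096 + 1148064) = -4234230*1/3347525 - 3812673/756968 = -846846/669505 - 3812673*1/756968 = -846846/669505 - 3812673/756968 = -3193638959793/506793860840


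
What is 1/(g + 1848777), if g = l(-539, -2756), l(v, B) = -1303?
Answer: 1/1847474 ≈ 5.4128e-7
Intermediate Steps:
g = -1303
1/(g + 1848777) = 1/(-1303 + 1848777) = 1/1847474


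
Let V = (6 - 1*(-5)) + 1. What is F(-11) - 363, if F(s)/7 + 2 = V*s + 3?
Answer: -1280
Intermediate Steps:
V = 12 (V = (6 + 5) + 1 = 11 + 1 = 12)
F(s) = 7 + 84*s (F(s) = -14 + 7*(12*s + 3) = -14 + 7*(3 + 12*s) = -14 + (21 + 84*s) = 7 + 84*s)
F(-11) - 363 = (7 + 84*(-11)) - 363 = (7 - 924) - 363 = -917 - 363 = -1280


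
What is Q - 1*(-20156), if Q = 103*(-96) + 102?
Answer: 10370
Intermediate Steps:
Q = -9786 (Q = -9888 + 102 = -9786)
Q - 1*(-20156) = -9786 - 1*(-20156) = -9786 + 20156 = 10370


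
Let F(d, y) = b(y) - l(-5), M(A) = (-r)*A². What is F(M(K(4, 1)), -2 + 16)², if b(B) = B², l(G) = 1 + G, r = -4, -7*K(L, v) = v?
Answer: 40000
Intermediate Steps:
K(L, v) = -v/7
M(A) = 4*A² (M(A) = (-1*(-4))*A² = 4*A²)
F(d, y) = 4 + y² (F(d, y) = y² - (1 - 5) = y² - 1*(-4) = y² + 4 = 4 + y²)
F(M(K(4, 1)), -2 + 16)² = (4 + (-2 + 16)²)² = (4 + 14²)² = (4 + 196)² = 200² = 40000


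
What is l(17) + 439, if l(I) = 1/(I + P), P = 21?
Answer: 16683/38 ≈ 439.03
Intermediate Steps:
l(I) = 1/(21 + I) (l(I) = 1/(I + 21) = 1/(21 + I))
l(17) + 439 = 1/(21 + 17) + 439 = 1/38 + 439 = 16683/38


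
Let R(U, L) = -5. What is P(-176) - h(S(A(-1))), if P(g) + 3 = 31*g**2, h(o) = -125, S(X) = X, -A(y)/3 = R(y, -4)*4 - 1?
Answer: 960378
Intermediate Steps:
A(y) = 63 (A(y) = -3*(-5*4 - 1) = -3*(-20 - 1) = -3*(-21) = 63)
P(g) = -3 + 31*g**2
P(-176) - h(S(A(-1))) = (-3 + 31*(-176)**2) - 1*(-125) = (-3 + 31*30976) + 125 = (-3 + 960256) + 125 = 960253 + 125 = 960378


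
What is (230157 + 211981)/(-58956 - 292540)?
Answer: -221069/175748 ≈ -1.2579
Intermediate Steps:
(230157 + 211981)/(-58956 - 292540) = 442138/(-351496) = 442138*(-1/351496) = -221069/175748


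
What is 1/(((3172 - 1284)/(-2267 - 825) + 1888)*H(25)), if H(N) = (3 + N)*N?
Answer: 773/1021266400 ≈ 7.5690e-7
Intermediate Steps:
H(N) = N*(3 + N)
1/(((3172 - 1284)/(-2267 - 825) + 1888)*H(25)) = 1/(((3172 - 1284)/(-2267 - 825) + 1888)*((25*(3 + 25)))) = 1/((1888/(-3092) + 1888)*((25*28))) = 1/((1888*(-1/3092) + 1888)*700) = (1/700)/(-472/773 + 1888) = (1/700)/(1458952/773) = (773/1458952)*(1/700) = 773/1021266400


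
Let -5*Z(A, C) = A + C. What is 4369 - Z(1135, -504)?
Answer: 22476/5 ≈ 4495.2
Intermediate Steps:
Z(A, C) = -A/5 - C/5 (Z(A, C) = -(A + C)/5 = -A/5 - C/5)
4369 - Z(1135, -504) = 4369 - (-⅕*1135 - ⅕*(-504)) = 4369 - (-227 + 504/5) = 4369 - 1*(-631/5) = 4369 + 631/5 = 22476/5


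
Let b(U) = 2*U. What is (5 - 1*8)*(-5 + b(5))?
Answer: -15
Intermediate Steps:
(5 - 1*8)*(-5 + b(5)) = (5 - 1*8)*(-5 + 2*5) = (5 - 8)*(-5 + 10) = -3*5 = -15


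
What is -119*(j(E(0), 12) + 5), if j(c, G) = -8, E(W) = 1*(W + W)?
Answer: 357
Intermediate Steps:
E(W) = 2*W (E(W) = 1*(2*W) = 2*W)
-119*(j(E(0), 12) + 5) = -119*(-8 + 5) = -119*(-3) = 357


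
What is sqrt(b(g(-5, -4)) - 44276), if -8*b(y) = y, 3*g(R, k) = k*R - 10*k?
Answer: I*sqrt(177114)/2 ≈ 210.42*I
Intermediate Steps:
g(R, k) = -10*k/3 + R*k/3 (g(R, k) = (k*R - 10*k)/3 = (R*k - 10*k)/3 = (-10*k + R*k)/3 = -10*k/3 + R*k/3)
b(y) = -y/8
sqrt(b(g(-5, -4)) - 44276) = sqrt(-(-4)*(-10 - 5)/24 - 44276) = sqrt(-(-4)*(-15)/24 - 44276) = sqrt(-1/8*20 - 44276) = sqrt(-5/2 - 44276) = sqrt(-88557/2) = I*sqrt(177114)/2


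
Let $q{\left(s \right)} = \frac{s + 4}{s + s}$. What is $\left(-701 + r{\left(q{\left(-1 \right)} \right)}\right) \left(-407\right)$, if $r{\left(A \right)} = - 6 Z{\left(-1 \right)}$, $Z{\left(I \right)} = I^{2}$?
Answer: $287749$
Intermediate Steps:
$q{\left(s \right)} = \frac{4 + s}{2 s}$
$r{\left(A \right)} = -6$ ($r{\left(A \right)} = - 6 \left(-1\right)^{2} = \left(-6\right) 1 = -6$)
$\left(-701 + r{\left(q{\left(-1 \right)} \right)}\right) \left(-407\right) = \left(-701 - 6\right) \left(-407\right) = \left(-707\right) \left(-407\right) = 287749$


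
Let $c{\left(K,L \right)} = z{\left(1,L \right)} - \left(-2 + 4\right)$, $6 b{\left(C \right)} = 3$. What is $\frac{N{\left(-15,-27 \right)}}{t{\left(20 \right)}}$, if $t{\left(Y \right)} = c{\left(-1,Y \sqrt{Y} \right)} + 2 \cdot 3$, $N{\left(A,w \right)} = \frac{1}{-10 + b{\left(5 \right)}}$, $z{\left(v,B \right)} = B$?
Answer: $\frac{1}{18962} - \frac{5 \sqrt{5}}{9481} \approx -0.0011265$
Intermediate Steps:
$b{\left(C \right)} = \frac{1}{2}$ ($b{\left(C \right)} = \frac{1}{6} \cdot 3 = \frac{1}{2}$)
$N{\left(A,w \right)} = - \frac{2}{19}$ ($N{\left(A,w \right)} = \frac{1}{-10 + \frac{1}{2}} = \frac{1}{- \frac{19}{2}} = - \frac{2}{19}$)
$c{\left(K,L \right)} = -2 + L$ ($c{\left(K,L \right)} = L - \left(-2 + 4\right) = L - 2 = -2 + L$)
$t{\left(Y \right)} = 4 + Y^{\frac{3}{2}}$ ($t{\left(Y \right)} = \left(-2 + Y \sqrt{Y}\right) + 2 \cdot 3 = \left(-2 + Y^{\frac{3}{2}}\right) + 6 = 4 + Y^{\frac{3}{2}}$)
$\frac{N{\left(-15,-27 \right)}}{t{\left(20 \right)}} = - \frac{2}{19 \left(4 + 20^{\frac{3}{2}}\right)} = - \frac{2}{19 \left(4 + 40 \sqrt{5}\right)}$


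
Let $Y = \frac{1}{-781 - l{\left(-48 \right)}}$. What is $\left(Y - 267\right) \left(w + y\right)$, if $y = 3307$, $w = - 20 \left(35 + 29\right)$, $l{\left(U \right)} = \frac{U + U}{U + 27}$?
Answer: $- \frac{2976122480}{5499} \approx -5.4121 \cdot 10^{5}$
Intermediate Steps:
$l{\left(U \right)} = \frac{2 U}{27 + U}$
$w = -1280$ ($w = \left(-20\right) 64 = -1280$)
$Y = - \frac{7}{5499}$ ($Y = \frac{1}{-781 - 2 \left(-48\right) \frac{1}{27 - 48}} = \frac{1}{-781 - 2 \left(-48\right) \frac{1}{-21}} = \frac{1}{-781 - 2 \left(-48\right) \left(- \frac{1}{21}\right)} = \frac{1}{-781 - \frac{32}{7}} = \frac{1}{- \frac{5499}{7}} = - \frac{7}{5499} \approx -0.001273$)
$\left(Y - 267\right) \left(w + y\right) = \left(- \frac{7}{5499} - 267\right) \left(-1280 + 3307\right) = \left(- \frac{1468240}{5499}\right) 2027 = - \frac{2976122480}{5499}$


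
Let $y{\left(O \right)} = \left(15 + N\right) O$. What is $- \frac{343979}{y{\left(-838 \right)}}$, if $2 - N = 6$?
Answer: $\frac{343979}{9218} \approx 37.316$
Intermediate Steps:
$N = -4$ ($N = 2 - 6 = -4$)
$y{\left(O \right)} = 11 O$ ($y{\left(O \right)} = \left(15 - 4\right) O = 11 O$)
$- \frac{343979}{y{\left(-838 \right)}} = - \frac{343979}{11 \left(-838\right)} = - \frac{343979}{-9218} = \left(-343979\right) \left(- \frac{1}{9218}\right) = \frac{343979}{9218}$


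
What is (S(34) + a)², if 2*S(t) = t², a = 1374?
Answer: 3810304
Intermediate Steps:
S(t) = t²/2
(S(34) + a)² = ((½)*34² + 1374)² = ((½)*1156 + 1374)² = (578 + 1374)² = 1952² = 3810304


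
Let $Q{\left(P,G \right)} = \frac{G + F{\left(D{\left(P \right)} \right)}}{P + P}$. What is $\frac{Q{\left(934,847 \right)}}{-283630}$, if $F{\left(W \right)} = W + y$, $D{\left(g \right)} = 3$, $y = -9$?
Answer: $- \frac{841}{529820840} \approx -1.5873 \cdot 10^{-6}$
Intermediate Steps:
$F{\left(W \right)} = -9 + W$ ($F{\left(W \right)} = W - 9 = -9 + W$)
$Q{\left(P,G \right)} = \frac{-6 + G}{2 P}$ ($Q{\left(P,G \right)} = \frac{G + \left(-9 + 3\right)}{P + P} = \frac{G - 6}{2 P} = \left(-6 + G\right) \frac{1}{2 P} = \frac{-6 + G}{2 P}$)
$\frac{Q{\left(934,847 \right)}}{-283630} = \frac{\frac{1}{2} \cdot \frac{1}{934} \left(-6 + 847\right)}{-283630} = \frac{1}{2} \cdot \frac{1}{934} \cdot 841 \left(- \frac{1}{283630}\right) = \frac{841}{1868} \left(- \frac{1}{283630}\right) = - \frac{841}{529820840}$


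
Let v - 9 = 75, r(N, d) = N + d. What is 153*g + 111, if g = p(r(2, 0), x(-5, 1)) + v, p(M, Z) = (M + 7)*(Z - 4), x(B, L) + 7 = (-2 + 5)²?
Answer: 10209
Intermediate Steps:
x(B, L) = 2 (x(B, L) = -7 + (-2 + 5)² = -7 + 3² = -7 + 9 = 2)
v = 84 (v = 9 + 75 = 84)
p(M, Z) = (-4 + Z)*(7 + M) (p(M, Z) = (7 + M)*(-4 + Z) = (-4 + Z)*(7 + M))
g = 66 (g = (-28 - 4*(2 + 0) + 7*2 + (2 + 0)*2) + 84 = (-28 - 4*2 + 14 + 2*2) + 84 = (-28 - 8 + 14 + 4) + 84 = -18 + 84 = 66)
153*g + 111 = 153*66 + 111 = 10098 + 111 = 10209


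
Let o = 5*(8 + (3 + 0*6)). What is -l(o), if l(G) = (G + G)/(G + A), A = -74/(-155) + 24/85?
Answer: -26350/13357 ≈ -1.9727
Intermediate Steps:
o = 55 (o = 5*(8 + (3 + 0)) = 5*(8 + 3) = 5*11 = 55)
A = 2002/2635 (A = -74*(-1/155) + 24*(1/85) = 74/155 + 24/85 = 2002/2635 ≈ 0.75977)
l(G) = 2*G/(2002/2635 + G) (l(G) = (G + G)/(G + 2002/2635) = (2*G)/(2002/2635 + G) = 2*G/(2002/2635 + G))
-l(o) = -5270*55/(2002 + 2635*55) = -5270*55/(2002 + 144925) = -5270*55/146927 = -1*26350/13357 = -26350/13357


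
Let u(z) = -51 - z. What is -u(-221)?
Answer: -170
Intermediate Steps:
-u(-221) = -(-51 - 1*(-221)) = -(-51 + 221) = -1*170 = -170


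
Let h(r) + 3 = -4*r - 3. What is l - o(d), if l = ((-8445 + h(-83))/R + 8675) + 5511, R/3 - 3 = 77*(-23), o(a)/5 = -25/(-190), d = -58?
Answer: 1429696297/100776 ≈ 14187.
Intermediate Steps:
h(r) = -6 - 4*r (h(r) = -3 + (-4*r - 3) = -3 + (-3 - 4*r) = -6 - 4*r)
o(a) = 25/38 (o(a) = 5*(-25/(-190)) = 5*(-25*(-1/190)) = 5*(5/38) = 25/38)
R = -5304 (R = 9 + 3*(77*(-23)) = 9 + 3*(-1771) = 9 - 5313 = -5304)
l = 75250663/5304 (l = ((-8445 + (-6 - 4*(-83)))/(-5304) + 8675) + 5511 = ((-8445 + (-6 + 332))*(-1/5304) + 8675) + 5511 = ((-8445 + 326)*(-1/5304) + 8675) + 5511 = (-8119*(-1/5304) + 8675) + 5511 = (8119/5304 + 8675) + 5511 = 46020319/5304 + 5511 = 75250663/5304 ≈ 14188.)
l - o(d) = 75250663/5304 - 1*25/38 = 75250663/5304 - 25/38 = 1429696297/100776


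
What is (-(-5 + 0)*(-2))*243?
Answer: -2430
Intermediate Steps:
(-(-5 + 0)*(-2))*243 = (-1*(-5)*(-2))*243 = (5*(-2))*243 = -10*243 = -2430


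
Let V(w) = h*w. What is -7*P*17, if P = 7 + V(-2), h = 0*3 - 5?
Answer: -2023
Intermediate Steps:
h = -5 (h = 0 - 5 = -5)
V(w) = -5*w
P = 17 (P = 7 - 5*(-2) = 7 + 10 = 17)
-7*P*17 = -7*17*17 = -119*17 = -2023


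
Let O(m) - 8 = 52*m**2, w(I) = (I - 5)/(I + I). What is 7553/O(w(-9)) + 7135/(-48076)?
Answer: 216101153/1129786 ≈ 191.28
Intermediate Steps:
w(I) = (-5 + I)/(2*I) (w(I) = (-5 + I)/((2*I)) = (-5 + I)*(1/(2*I)) = (-5 + I)/(2*I))
O(m) = 8 + 52*m**2
7553/O(w(-9)) + 7135/(-48076) = 7553/(8 + 52*((1/2)*(-5 - 9)/(-9))**2) + 7135/(-48076) = 7553/(8 + 52*((1/2)*(-1/9)*(-14))**2) + 7135*(-1/48076) = 7553/(8 + 52*(7/9)**2) - 7135/48076 = 7553/(8 + 52*(49/81)) - 7135/48076 = 7553/(8 + 2548/81) - 7135/48076 = 7553/(3196/81) - 7135/48076 = 7553*(81/3196) - 7135/48076 = 611793/3196 - 7135/48076 = 216101153/1129786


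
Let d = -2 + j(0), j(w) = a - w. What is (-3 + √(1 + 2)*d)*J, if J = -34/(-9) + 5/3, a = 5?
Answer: -49/3 + 49*√3/3 ≈ 11.957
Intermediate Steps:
j(w) = 5 - w
d = 3 (d = -2 + (5 - 1*0) = -2 + (5 + 0) = -2 + 5 = 3)
J = 49/9 (J = -34*(-⅑) + 5*(⅓) = 34/9 + 5/3 = 49/9 ≈ 5.4444)
(-3 + √(1 + 2)*d)*J = (-3 + √(1 + 2)*3)*(49/9) = (-3 + √3*3)*(49/9) = (-3 + 3*√3)*(49/9) = -49/3 + 49*√3/3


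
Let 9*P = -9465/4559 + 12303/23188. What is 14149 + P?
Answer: 4487191601443/317142276 ≈ 14149.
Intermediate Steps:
P = -54461681/317142276 (P = (-9465/4559 + 12303/23188)/9 = (⅑)*(-163385043/105714092) = -54461681/317142276 ≈ -0.17173)
14149 + P = 14149 - 54461681/317142276 = 4487191601443/317142276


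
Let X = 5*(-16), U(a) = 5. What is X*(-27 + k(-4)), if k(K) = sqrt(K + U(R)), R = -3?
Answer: 2080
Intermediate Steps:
k(K) = sqrt(5 + K) (k(K) = sqrt(K + 5) = sqrt(5 + K))
X = -80
X*(-27 + k(-4)) = -80*(-27 + sqrt(5 - 4)) = -80*(-27 + sqrt(1)) = -80*(-27 + 1) = -80*(-26) = 2080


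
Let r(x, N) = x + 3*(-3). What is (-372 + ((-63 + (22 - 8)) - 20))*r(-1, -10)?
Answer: 4410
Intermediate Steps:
r(x, N) = -9 + x (r(x, N) = x - 9 = -9 + x)
(-372 + ((-63 + (22 - 8)) - 20))*r(-1, -10) = (-372 + ((-63 + (22 - 8)) - 20))*(-9 - 1) = (-372 + ((-63 + 14) - 20))*(-10) = (-372 + (-49 - 20))*(-10) = (-372 - 69)*(-10) = -441*(-10) = 4410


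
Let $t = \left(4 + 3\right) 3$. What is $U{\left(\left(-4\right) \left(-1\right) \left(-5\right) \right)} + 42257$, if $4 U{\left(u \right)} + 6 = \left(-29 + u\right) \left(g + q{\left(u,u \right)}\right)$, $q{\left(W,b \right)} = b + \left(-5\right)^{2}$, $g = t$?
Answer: $41937$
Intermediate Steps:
$t = 21$ ($t = 7 \cdot 3 = 21$)
$g = 21$
$q{\left(W,b \right)} = 25 + b$ ($q{\left(W,b \right)} = b + 25 = 25 + b$)
$U{\left(u \right)} = - \frac{3}{2} + \frac{\left(-29 + u\right) \left(46 + u\right)}{4}$ ($U{\left(u \right)} = - \frac{3}{2} + \frac{\left(-29 + u\right) \left(21 + \left(25 + u\right)\right)}{4} = - \frac{3}{2} + \frac{\left(-29 + u\right) \left(46 + u\right)}{4}$)
$U{\left(\left(-4\right) \left(-1\right) \left(-5\right) \right)} + 42257 = \left(-335 + \frac{\left(\left(-4\right) \left(-1\right) \left(-5\right)\right)^{2}}{4} + \frac{17 \left(-4\right) \left(-1\right) \left(-5\right)}{4}\right) + 42257 = \left(-335 + \frac{\left(4 \left(-5\right)\right)^{2}}{4} + \frac{17 \cdot 4 \left(-5\right)}{4}\right) + 42257 = \left(-335 + \frac{\left(-20\right)^{2}}{4} + \frac{17}{4} \left(-20\right)\right) + 42257 = \left(-335 + \frac{1}{4} \cdot 400 - 85\right) + 42257 = \left(-335 + 100 - 85\right) + 42257 = -320 + 42257 = 41937$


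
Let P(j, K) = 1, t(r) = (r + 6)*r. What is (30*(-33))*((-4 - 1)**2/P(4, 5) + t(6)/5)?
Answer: -39006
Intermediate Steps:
t(r) = r*(6 + r) (t(r) = (6 + r)*r = r*(6 + r))
(30*(-33))*((-4 - 1)**2/P(4, 5) + t(6)/5) = (30*(-33))*((-4 - 1)**2/1 + (6*(6 + 6))/5) = -990*((-5)**2*1 + (6*12)*(1/5)) = -990*(25*1 + 72*(1/5)) = -990*(25 + 72/5) = -990*197/5 = -39006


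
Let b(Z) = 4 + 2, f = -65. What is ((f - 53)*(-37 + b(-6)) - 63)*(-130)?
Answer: -467350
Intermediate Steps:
b(Z) = 6
((f - 53)*(-37 + b(-6)) - 63)*(-130) = ((-65 - 53)*(-37 + 6) - 63)*(-130) = (-118*(-31) - 63)*(-130) = (3658 - 63)*(-130) = 3595*(-130) = -467350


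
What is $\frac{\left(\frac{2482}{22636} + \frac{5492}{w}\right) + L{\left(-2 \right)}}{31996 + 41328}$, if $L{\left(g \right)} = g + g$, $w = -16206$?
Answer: $- \frac{387862421}{6724526002296} \approx -5.7679 \cdot 10^{-5}$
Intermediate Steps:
$L{\left(g \right)} = 2 g$
$\frac{\left(\frac{2482}{22636} + \frac{5492}{w}\right) + L{\left(-2 \right)}}{31996 + 41328} = \frac{\left(\frac{2482}{22636} + \frac{5492}{-16206}\right) + 2 \left(-2\right)}{31996 + 41328} = \frac{\left(2482 \cdot \frac{1}{22636} + 5492 \left(- \frac{1}{16206}\right)\right) - 4}{73324} = \left(\left(\frac{1241}{11318} - \frac{2746}{8103}\right) - 4\right) \frac{1}{73324} = \left(- \frac{21023405}{91709754} - 4\right) \frac{1}{73324} = \left(- \frac{387862421}{91709754}\right) \frac{1}{73324} = - \frac{387862421}{6724526002296}$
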